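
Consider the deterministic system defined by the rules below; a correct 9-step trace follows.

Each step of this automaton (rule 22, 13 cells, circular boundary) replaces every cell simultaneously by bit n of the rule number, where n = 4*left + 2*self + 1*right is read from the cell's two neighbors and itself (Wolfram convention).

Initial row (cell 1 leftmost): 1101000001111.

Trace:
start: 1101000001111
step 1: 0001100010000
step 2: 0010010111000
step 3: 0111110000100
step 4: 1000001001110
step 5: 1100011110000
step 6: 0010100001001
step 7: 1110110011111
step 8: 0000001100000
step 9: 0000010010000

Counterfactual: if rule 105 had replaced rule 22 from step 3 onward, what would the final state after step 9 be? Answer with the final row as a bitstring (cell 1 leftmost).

(re-executing steps 3..9 under rule 105; state before step 3: 0010010111000)
step 3: 1000001101011
step 4: 1011101110110
step 5: 0110111011111
step 6: 1111101110001
step 7: 0000111010101
step 8: 0110101101010
step 9: 0111011110100

0111011110100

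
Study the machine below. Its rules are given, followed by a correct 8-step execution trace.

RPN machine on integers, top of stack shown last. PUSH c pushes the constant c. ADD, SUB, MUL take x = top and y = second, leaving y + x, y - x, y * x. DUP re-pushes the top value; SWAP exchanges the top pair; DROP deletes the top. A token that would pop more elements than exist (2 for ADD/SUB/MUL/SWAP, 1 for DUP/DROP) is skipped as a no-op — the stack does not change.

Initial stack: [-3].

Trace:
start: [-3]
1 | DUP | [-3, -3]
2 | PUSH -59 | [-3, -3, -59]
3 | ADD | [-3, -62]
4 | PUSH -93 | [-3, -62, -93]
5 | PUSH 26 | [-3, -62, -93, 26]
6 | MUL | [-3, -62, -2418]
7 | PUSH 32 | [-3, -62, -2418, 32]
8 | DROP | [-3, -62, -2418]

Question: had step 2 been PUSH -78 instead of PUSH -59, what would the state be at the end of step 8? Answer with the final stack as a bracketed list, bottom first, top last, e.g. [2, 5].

[-3, -81, -2418]

(re-executing from step 2 with the substitution; state before step 2: [-3, -3])
2 | PUSH -78 | [-3, -3, -78]
3 | ADD | [-3, -81]
4 | PUSH -93 | [-3, -81, -93]
5 | PUSH 26 | [-3, -81, -93, 26]
6 | MUL | [-3, -81, -2418]
7 | PUSH 32 | [-3, -81, -2418, 32]
8 | DROP | [-3, -81, -2418]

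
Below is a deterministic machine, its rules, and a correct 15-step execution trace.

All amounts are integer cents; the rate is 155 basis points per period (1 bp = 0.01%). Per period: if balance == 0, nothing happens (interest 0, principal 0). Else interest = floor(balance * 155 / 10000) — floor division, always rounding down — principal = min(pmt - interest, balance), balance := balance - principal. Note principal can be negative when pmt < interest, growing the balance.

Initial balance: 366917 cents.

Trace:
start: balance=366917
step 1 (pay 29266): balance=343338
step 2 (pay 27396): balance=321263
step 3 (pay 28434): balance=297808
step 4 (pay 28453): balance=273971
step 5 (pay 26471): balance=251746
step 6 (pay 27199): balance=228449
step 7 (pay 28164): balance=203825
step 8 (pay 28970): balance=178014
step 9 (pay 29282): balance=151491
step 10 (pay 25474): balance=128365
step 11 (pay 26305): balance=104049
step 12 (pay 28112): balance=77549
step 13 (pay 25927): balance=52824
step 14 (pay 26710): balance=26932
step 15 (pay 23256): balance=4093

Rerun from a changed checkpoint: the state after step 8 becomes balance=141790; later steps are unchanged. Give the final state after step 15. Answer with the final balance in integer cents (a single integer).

0

state after step 8 := balance=141790
step 9 (pay 29282): balance=114705
step 10 (pay 25474): balance=91008
step 11 (pay 26305): balance=66113
step 12 (pay 28112): balance=39025
step 13 (pay 25927): balance=13702
step 14 (pay 26710): balance=0
step 15 (pay 23256): balance=0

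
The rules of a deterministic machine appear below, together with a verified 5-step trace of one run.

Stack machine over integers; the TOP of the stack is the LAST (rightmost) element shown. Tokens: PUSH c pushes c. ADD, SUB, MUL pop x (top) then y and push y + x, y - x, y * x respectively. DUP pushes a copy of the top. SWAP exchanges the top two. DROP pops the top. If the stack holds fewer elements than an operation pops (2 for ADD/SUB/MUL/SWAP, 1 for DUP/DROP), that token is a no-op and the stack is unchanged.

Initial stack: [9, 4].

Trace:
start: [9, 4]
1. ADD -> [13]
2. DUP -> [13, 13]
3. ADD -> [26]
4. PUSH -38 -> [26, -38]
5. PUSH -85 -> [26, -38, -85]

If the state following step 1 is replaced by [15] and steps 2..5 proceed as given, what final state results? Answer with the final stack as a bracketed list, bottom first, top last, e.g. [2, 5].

state after step 1 := [15]
2. DUP -> [15, 15]
3. ADD -> [30]
4. PUSH -38 -> [30, -38]
5. PUSH -85 -> [30, -38, -85]

[30, -38, -85]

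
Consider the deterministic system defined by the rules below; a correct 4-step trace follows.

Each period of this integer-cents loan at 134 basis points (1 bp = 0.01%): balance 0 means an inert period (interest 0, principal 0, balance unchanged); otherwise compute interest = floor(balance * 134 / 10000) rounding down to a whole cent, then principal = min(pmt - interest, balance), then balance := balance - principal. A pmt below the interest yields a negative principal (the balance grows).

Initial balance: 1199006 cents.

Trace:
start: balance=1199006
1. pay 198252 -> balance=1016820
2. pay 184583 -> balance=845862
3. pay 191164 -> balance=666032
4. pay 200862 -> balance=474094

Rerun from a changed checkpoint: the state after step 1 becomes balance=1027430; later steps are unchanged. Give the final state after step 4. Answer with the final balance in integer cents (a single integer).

485136

state after step 1 := balance=1027430
2. pay 184583 -> balance=856614
3. pay 191164 -> balance=676928
4. pay 200862 -> balance=485136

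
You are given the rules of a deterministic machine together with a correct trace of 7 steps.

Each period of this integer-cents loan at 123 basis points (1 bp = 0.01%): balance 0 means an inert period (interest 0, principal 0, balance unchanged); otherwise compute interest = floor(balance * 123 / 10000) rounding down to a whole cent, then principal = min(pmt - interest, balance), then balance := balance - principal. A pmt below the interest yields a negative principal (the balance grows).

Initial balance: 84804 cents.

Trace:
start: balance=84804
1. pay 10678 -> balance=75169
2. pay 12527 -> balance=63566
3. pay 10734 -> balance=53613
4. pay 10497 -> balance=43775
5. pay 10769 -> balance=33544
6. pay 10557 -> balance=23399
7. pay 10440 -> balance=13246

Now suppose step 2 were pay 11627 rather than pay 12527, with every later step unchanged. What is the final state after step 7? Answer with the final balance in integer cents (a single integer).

14203

(re-executing from step 2 with the substitution; state before step 2: balance=75169)
2. pay 11627 -> balance=64466
3. pay 10734 -> balance=54524
4. pay 10497 -> balance=44697
5. pay 10769 -> balance=34477
6. pay 10557 -> balance=24344
7. pay 10440 -> balance=14203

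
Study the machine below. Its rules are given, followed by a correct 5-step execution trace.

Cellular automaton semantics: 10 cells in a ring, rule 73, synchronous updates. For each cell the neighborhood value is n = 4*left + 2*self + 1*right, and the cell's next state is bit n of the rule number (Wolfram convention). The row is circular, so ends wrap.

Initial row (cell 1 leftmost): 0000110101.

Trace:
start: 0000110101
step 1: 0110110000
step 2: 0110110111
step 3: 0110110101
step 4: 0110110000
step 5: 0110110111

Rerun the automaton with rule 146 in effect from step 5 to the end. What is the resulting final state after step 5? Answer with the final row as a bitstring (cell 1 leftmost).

1000001000

(re-executing step 5 under rule 146; state before step 5: 0110110000)
step 5: 1000001000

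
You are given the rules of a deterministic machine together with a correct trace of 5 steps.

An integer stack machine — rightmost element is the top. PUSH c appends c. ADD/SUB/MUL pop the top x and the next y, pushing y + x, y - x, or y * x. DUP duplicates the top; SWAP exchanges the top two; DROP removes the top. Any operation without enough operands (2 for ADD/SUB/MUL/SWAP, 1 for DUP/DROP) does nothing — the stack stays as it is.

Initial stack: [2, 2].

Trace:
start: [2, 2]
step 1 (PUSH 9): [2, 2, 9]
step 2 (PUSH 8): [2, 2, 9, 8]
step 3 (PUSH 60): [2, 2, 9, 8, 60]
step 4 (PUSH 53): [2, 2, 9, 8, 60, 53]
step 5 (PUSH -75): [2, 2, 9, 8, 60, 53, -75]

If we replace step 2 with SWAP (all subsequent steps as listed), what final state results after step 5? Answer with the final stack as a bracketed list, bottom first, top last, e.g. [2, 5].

(re-executing from step 2 with the substitution; state before step 2: [2, 2, 9])
step 2 (SWAP): [2, 9, 2]
step 3 (PUSH 60): [2, 9, 2, 60]
step 4 (PUSH 53): [2, 9, 2, 60, 53]
step 5 (PUSH -75): [2, 9, 2, 60, 53, -75]

[2, 9, 2, 60, 53, -75]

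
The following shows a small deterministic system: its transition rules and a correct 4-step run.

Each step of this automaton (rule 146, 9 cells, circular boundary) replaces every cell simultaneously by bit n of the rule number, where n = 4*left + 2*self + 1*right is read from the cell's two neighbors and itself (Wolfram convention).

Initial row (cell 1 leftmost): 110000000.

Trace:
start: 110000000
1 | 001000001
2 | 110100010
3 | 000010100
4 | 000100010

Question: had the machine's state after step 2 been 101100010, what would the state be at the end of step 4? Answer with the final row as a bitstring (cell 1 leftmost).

000100010

state after step 2 := 101100010
3 | 000010100
4 | 000100010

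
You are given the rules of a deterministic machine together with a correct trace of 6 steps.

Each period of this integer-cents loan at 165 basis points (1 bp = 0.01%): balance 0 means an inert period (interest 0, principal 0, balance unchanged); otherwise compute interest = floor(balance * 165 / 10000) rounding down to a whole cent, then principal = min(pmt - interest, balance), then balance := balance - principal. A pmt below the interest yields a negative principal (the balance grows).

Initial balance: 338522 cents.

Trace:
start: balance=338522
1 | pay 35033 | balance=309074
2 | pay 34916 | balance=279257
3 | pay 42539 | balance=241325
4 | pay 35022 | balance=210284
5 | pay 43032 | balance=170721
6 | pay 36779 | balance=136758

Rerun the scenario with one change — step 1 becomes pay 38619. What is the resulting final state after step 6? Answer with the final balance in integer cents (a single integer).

132867

(re-executing from step 1 with the substitution; state before step 1: balance=338522)
1 | pay 38619 | balance=305488
2 | pay 34916 | balance=275612
3 | pay 42539 | balance=237620
4 | pay 35022 | balance=206518
5 | pay 43032 | balance=166893
6 | pay 36779 | balance=132867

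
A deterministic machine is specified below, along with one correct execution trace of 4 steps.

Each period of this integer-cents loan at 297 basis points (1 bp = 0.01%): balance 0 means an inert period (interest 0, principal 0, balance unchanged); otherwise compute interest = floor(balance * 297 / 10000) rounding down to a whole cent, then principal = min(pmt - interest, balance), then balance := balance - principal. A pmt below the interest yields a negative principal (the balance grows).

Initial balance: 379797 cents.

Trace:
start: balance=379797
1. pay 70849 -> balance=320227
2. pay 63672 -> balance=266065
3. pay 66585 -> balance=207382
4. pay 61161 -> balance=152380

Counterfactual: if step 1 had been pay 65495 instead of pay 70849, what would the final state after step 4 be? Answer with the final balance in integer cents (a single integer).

(re-executing from step 1 with the substitution; state before step 1: balance=379797)
1. pay 65495 -> balance=325581
2. pay 63672 -> balance=271578
3. pay 66585 -> balance=213058
4. pay 61161 -> balance=158224

158224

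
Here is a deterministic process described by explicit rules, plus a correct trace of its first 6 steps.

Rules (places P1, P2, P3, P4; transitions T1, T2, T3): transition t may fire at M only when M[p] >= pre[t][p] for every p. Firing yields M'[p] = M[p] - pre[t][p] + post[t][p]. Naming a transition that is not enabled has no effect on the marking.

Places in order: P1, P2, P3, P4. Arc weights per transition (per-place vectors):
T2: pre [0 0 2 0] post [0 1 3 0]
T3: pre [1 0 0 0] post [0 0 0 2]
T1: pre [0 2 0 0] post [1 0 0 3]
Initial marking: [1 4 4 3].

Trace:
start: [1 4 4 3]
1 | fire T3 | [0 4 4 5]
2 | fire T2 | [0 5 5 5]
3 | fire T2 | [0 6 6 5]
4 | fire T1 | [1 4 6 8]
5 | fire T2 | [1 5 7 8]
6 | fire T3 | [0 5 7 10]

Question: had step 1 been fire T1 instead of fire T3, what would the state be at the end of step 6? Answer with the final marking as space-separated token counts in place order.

2 3 7 11

(re-executing from step 1 with the substitution; state before step 1: [1 4 4 3])
1 | fire T1 | [2 2 4 6]
2 | fire T2 | [2 3 5 6]
3 | fire T2 | [2 4 6 6]
4 | fire T1 | [3 2 6 9]
5 | fire T2 | [3 3 7 9]
6 | fire T3 | [2 3 7 11]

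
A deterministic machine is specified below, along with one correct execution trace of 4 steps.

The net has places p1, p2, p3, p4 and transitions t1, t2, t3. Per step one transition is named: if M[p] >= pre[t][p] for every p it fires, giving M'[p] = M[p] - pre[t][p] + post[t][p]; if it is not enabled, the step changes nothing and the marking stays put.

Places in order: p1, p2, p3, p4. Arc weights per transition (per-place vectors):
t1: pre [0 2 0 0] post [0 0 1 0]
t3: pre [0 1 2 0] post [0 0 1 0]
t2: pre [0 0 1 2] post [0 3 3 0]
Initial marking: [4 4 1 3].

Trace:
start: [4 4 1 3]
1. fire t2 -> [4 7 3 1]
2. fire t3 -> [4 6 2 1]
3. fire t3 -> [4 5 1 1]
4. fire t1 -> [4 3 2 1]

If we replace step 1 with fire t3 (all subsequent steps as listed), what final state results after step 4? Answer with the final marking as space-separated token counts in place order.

4 2 2 3

(re-executing from step 1 with the substitution; state before step 1: [4 4 1 3])
1. fire t3 -> [4 4 1 3]
2. fire t3 -> [4 4 1 3]
3. fire t3 -> [4 4 1 3]
4. fire t1 -> [4 2 2 3]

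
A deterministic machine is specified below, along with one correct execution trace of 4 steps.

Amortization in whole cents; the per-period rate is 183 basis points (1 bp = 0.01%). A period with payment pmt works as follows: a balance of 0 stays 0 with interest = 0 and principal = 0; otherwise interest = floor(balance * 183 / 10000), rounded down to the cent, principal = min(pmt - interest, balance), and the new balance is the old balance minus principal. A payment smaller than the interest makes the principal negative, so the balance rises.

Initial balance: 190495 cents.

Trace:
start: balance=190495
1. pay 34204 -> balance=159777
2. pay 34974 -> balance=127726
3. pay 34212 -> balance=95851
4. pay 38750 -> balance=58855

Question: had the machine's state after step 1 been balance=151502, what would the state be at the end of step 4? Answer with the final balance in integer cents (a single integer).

state after step 1 := balance=151502
2. pay 34974 -> balance=119300
3. pay 34212 -> balance=87271
4. pay 38750 -> balance=50118

50118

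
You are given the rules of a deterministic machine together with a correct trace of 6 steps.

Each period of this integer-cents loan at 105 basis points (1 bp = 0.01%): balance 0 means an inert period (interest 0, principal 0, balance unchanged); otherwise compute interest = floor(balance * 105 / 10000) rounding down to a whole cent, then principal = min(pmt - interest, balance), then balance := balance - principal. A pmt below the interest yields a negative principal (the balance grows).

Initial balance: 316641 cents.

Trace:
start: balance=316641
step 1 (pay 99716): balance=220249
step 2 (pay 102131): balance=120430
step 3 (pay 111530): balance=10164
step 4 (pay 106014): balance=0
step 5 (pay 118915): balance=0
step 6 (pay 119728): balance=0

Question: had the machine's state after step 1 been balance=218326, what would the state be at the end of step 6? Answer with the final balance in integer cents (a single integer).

0

state after step 1 := balance=218326
step 2 (pay 102131): balance=118487
step 3 (pay 111530): balance=8201
step 4 (pay 106014): balance=0
step 5 (pay 118915): balance=0
step 6 (pay 119728): balance=0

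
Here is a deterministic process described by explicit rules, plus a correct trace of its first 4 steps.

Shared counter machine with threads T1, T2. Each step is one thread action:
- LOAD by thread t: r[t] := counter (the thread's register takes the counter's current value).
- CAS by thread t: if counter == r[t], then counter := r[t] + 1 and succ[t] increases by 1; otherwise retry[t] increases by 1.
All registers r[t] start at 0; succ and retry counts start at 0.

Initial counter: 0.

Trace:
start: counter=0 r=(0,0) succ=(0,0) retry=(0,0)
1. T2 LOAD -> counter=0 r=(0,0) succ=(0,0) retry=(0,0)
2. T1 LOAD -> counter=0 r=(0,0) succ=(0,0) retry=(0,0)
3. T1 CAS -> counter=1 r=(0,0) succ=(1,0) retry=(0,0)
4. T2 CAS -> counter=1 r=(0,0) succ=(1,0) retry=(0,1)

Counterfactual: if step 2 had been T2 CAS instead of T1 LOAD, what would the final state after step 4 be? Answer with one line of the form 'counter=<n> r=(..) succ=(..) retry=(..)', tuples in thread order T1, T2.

counter=1 r=(0,0) succ=(0,1) retry=(1,1)

(re-executing from step 2 with the substitution; state before step 2: counter=0 r=(0,0) succ=(0,0) retry=(0,0))
2. T2 CAS -> counter=1 r=(0,0) succ=(0,1) retry=(0,0)
3. T1 CAS -> counter=1 r=(0,0) succ=(0,1) retry=(1,0)
4. T2 CAS -> counter=1 r=(0,0) succ=(0,1) retry=(1,1)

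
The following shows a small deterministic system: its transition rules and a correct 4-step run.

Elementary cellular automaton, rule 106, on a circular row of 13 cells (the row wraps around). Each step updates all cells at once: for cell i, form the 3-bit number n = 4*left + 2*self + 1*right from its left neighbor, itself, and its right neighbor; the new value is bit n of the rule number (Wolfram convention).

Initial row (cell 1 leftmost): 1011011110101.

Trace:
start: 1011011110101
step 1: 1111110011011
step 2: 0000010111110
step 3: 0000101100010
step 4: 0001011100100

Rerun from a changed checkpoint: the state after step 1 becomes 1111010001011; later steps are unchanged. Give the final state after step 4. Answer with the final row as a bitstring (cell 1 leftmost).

0110101011010

state after step 1 := 1111010001011
step 2: 0001100010110
step 3: 0011100101110
step 4: 0110101011010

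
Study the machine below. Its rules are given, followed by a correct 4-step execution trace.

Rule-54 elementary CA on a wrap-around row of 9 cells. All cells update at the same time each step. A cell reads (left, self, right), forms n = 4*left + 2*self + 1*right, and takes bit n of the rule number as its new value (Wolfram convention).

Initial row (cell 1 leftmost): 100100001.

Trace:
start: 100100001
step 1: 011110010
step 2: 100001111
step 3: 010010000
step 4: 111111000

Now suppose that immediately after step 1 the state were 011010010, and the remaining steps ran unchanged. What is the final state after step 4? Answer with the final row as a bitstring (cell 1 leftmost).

state after step 1 := 011010010
step 2: 100111111
step 3: 011000000
step 4: 100100000

100100000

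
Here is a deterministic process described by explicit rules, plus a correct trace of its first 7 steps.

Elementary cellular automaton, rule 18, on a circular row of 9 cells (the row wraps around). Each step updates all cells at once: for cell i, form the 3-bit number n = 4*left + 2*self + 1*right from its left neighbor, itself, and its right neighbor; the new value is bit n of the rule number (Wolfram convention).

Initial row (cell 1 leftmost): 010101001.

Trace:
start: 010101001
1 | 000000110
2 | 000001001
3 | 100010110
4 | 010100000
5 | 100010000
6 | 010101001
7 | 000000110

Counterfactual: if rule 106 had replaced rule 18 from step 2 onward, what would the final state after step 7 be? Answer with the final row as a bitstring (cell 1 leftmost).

110110000

(re-executing steps 2..7 under rule 106; state before step 2: 000000110)
2 | 000001110
3 | 000011010
4 | 000111100
5 | 001100100
6 | 011101000
7 | 110110000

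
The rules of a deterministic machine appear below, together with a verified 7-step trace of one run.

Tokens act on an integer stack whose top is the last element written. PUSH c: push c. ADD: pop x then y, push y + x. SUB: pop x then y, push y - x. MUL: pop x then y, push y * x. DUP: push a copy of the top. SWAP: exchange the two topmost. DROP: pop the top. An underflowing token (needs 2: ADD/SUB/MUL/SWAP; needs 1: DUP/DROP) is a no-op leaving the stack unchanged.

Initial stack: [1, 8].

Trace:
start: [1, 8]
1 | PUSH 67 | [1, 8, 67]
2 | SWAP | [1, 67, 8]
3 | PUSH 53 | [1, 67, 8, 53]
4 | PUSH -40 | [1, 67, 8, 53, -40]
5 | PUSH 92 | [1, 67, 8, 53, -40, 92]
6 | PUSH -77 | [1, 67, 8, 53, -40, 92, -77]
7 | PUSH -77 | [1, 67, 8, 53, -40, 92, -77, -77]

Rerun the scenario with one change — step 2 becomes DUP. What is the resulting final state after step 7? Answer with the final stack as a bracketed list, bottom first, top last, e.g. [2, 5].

(re-executing from step 2 with the substitution; state before step 2: [1, 8, 67])
2 | DUP | [1, 8, 67, 67]
3 | PUSH 53 | [1, 8, 67, 67, 53]
4 | PUSH -40 | [1, 8, 67, 67, 53, -40]
5 | PUSH 92 | [1, 8, 67, 67, 53, -40, 92]
6 | PUSH -77 | [1, 8, 67, 67, 53, -40, 92, -77]
7 | PUSH -77 | [1, 8, 67, 67, 53, -40, 92, -77, -77]

[1, 8, 67, 67, 53, -40, 92, -77, -77]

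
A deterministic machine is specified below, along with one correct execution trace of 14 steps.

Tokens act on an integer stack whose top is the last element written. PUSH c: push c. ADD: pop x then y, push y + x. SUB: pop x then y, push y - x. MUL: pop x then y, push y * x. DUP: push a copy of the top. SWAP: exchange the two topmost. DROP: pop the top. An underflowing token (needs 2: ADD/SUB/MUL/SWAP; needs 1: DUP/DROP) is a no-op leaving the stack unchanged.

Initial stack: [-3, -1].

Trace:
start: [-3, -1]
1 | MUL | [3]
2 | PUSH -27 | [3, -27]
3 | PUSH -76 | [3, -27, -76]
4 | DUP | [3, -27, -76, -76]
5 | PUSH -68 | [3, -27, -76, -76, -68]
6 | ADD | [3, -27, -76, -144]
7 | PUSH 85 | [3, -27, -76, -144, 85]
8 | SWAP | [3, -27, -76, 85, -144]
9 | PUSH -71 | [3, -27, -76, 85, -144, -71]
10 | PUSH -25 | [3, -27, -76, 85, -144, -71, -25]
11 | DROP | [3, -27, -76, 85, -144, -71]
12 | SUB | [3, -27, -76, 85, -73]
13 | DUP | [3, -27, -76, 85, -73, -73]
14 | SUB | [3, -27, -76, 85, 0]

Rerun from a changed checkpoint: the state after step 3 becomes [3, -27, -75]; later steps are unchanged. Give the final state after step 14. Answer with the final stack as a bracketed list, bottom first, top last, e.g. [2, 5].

[3, -27, -75, 85, 0]

state after step 3 := [3, -27, -75]
4 | DUP | [3, -27, -75, -75]
5 | PUSH -68 | [3, -27, -75, -75, -68]
6 | ADD | [3, -27, -75, -143]
7 | PUSH 85 | [3, -27, -75, -143, 85]
8 | SWAP | [3, -27, -75, 85, -143]
9 | PUSH -71 | [3, -27, -75, 85, -143, -71]
10 | PUSH -25 | [3, -27, -75, 85, -143, -71, -25]
11 | DROP | [3, -27, -75, 85, -143, -71]
12 | SUB | [3, -27, -75, 85, -72]
13 | DUP | [3, -27, -75, 85, -72, -72]
14 | SUB | [3, -27, -75, 85, 0]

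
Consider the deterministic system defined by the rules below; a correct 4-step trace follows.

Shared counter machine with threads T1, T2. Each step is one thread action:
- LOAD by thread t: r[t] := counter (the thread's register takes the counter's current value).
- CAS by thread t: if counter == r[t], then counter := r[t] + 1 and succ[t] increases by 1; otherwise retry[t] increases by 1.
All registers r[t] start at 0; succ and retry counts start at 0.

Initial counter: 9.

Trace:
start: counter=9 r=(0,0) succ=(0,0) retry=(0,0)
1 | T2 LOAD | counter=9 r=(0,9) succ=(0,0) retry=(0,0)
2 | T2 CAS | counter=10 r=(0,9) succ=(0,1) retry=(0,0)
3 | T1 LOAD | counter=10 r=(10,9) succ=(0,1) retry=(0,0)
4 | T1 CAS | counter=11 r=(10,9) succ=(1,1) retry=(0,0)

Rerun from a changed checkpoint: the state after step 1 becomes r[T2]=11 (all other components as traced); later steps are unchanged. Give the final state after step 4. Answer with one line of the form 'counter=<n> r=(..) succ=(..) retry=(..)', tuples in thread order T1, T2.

state after step 1 := counter=9 r=(0,11) succ=(0,0) retry=(0,0)
2 | T2 CAS | counter=9 r=(0,11) succ=(0,0) retry=(0,1)
3 | T1 LOAD | counter=9 r=(9,11) succ=(0,0) retry=(0,1)
4 | T1 CAS | counter=10 r=(9,11) succ=(1,0) retry=(0,1)

counter=10 r=(9,11) succ=(1,0) retry=(0,1)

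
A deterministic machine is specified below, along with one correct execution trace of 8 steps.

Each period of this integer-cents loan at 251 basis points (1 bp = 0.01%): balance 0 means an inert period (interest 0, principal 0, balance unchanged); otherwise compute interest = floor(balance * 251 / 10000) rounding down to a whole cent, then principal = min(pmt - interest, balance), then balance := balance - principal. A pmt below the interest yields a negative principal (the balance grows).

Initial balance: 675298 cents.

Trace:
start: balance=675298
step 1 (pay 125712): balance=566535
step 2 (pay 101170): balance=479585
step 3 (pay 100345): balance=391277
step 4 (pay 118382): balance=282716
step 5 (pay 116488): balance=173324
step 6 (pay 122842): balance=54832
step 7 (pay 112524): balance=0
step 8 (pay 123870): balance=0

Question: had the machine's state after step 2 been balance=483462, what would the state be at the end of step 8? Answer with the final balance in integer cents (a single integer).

0

state after step 2 := balance=483462
step 3 (pay 100345): balance=395251
step 4 (pay 118382): balance=286789
step 5 (pay 116488): balance=177499
step 6 (pay 122842): balance=59112
step 7 (pay 112524): balance=0
step 8 (pay 123870): balance=0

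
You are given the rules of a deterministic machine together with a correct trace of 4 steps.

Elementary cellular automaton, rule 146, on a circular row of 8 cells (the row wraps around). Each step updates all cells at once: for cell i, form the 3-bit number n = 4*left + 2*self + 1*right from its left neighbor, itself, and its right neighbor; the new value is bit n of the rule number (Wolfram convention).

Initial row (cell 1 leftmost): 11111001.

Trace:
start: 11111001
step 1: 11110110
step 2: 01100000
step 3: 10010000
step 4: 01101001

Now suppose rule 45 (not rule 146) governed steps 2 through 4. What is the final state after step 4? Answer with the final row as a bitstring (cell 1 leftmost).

00111110

(re-executing steps 2..4 under rule 45; state before step 2: 11110110)
step 2: 10001101
step 3: 00101011
step 4: 00111110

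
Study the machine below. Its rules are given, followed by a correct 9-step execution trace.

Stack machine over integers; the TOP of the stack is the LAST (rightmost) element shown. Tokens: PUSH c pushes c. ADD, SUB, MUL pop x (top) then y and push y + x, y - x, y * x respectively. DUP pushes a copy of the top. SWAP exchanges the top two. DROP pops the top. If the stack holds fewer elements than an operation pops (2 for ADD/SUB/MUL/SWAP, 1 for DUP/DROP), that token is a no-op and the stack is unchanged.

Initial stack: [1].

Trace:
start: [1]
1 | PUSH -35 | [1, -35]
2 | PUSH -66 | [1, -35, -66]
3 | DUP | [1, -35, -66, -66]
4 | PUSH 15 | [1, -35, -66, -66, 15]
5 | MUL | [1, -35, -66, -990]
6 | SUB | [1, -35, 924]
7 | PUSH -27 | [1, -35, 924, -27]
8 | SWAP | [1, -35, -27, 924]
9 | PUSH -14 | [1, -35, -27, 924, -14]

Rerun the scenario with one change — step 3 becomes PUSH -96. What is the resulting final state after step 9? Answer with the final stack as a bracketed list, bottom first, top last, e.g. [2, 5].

[1, -35, -27, 1374, -14]

(re-executing from step 3 with the substitution; state before step 3: [1, -35, -66])
3 | PUSH -96 | [1, -35, -66, -96]
4 | PUSH 15 | [1, -35, -66, -96, 15]
5 | MUL | [1, -35, -66, -1440]
6 | SUB | [1, -35, 1374]
7 | PUSH -27 | [1, -35, 1374, -27]
8 | SWAP | [1, -35, -27, 1374]
9 | PUSH -14 | [1, -35, -27, 1374, -14]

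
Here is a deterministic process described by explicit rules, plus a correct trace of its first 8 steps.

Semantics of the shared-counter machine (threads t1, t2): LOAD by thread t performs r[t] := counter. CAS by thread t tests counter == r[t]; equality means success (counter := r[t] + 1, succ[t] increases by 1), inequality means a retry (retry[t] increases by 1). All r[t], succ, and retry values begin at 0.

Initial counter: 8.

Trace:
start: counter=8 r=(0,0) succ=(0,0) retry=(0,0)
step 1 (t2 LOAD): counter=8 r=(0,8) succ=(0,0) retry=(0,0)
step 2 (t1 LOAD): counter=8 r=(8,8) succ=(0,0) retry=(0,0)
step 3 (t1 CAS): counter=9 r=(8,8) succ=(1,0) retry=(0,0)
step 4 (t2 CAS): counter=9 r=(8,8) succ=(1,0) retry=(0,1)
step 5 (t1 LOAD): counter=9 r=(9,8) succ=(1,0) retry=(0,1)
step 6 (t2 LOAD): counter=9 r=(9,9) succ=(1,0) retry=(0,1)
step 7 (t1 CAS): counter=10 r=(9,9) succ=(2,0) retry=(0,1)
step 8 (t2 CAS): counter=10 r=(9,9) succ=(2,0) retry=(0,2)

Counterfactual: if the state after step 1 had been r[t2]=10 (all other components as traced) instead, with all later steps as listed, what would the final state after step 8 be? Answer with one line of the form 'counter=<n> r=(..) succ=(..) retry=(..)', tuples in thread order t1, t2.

counter=10 r=(9,9) succ=(2,0) retry=(0,2)

state after step 1 := counter=8 r=(0,10) succ=(0,0) retry=(0,0)
step 2 (t1 LOAD): counter=8 r=(8,10) succ=(0,0) retry=(0,0)
step 3 (t1 CAS): counter=9 r=(8,10) succ=(1,0) retry=(0,0)
step 4 (t2 CAS): counter=9 r=(8,10) succ=(1,0) retry=(0,1)
step 5 (t1 LOAD): counter=9 r=(9,10) succ=(1,0) retry=(0,1)
step 6 (t2 LOAD): counter=9 r=(9,9) succ=(1,0) retry=(0,1)
step 7 (t1 CAS): counter=10 r=(9,9) succ=(2,0) retry=(0,1)
step 8 (t2 CAS): counter=10 r=(9,9) succ=(2,0) retry=(0,2)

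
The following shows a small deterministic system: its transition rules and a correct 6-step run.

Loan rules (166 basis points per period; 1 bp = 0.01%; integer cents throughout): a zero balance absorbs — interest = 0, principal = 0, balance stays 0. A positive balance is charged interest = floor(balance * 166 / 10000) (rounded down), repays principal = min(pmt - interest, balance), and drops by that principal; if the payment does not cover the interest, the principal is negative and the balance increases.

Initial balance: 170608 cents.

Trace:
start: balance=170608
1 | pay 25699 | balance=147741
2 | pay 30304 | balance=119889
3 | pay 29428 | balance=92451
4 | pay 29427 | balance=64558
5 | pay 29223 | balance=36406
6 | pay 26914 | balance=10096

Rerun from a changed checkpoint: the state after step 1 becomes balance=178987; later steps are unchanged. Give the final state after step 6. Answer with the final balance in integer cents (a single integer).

state after step 1 := balance=178987
2 | pay 30304 | balance=151654
3 | pay 29428 | balance=124743
4 | pay 29427 | balance=97386
5 | pay 29223 | balance=69779
6 | pay 26914 | balance=44023

44023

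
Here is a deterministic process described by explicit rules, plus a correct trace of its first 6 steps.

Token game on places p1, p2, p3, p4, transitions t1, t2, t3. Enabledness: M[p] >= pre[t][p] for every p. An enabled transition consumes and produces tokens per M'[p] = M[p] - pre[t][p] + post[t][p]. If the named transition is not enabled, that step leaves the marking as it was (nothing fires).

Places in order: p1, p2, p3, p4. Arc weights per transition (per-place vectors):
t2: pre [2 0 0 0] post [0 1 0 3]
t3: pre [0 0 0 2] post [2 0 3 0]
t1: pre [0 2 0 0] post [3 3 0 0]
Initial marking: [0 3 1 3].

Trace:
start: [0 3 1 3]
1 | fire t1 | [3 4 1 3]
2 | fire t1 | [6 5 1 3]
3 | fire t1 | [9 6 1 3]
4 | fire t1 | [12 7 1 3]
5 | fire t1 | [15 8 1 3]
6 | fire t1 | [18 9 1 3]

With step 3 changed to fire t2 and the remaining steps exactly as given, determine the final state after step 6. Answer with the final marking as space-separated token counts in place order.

13 9 1 6

(re-executing from step 3 with the substitution; state before step 3: [6 5 1 3])
3 | fire t2 | [4 6 1 6]
4 | fire t1 | [7 7 1 6]
5 | fire t1 | [10 8 1 6]
6 | fire t1 | [13 9 1 6]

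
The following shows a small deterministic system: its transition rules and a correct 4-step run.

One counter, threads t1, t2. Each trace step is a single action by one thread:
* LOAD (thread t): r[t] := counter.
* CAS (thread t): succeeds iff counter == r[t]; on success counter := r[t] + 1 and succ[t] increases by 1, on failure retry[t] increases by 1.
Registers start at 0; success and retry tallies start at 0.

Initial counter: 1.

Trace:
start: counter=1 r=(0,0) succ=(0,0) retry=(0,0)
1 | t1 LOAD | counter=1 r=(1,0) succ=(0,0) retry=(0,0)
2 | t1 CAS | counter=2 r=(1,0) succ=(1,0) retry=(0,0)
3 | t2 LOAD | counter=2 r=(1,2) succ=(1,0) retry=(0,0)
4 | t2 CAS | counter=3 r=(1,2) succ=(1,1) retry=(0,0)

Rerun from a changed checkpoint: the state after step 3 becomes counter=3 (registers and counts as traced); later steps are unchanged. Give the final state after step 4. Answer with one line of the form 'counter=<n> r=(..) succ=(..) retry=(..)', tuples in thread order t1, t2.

state after step 3 := counter=3 r=(1,2) succ=(1,0) retry=(0,0)
4 | t2 CAS | counter=3 r=(1,2) succ=(1,0) retry=(0,1)

counter=3 r=(1,2) succ=(1,0) retry=(0,1)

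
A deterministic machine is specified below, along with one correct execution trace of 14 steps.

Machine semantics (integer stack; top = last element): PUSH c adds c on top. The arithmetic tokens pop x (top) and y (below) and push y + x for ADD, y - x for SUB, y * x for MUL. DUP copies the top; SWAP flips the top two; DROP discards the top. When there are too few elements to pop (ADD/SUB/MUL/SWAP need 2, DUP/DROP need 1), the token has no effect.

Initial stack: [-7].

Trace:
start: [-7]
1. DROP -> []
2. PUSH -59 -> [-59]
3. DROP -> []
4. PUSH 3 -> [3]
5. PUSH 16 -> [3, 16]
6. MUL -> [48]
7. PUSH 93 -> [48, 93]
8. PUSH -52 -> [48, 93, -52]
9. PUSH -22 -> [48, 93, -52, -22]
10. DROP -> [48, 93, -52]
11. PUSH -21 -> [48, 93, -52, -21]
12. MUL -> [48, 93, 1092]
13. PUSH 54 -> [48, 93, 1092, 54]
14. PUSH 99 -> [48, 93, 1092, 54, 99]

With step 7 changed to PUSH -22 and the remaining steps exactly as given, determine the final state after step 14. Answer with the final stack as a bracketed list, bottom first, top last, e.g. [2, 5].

[48, -22, 1092, 54, 99]

(re-executing from step 7 with the substitution; state before step 7: [48])
7. PUSH -22 -> [48, -22]
8. PUSH -52 -> [48, -22, -52]
9. PUSH -22 -> [48, -22, -52, -22]
10. DROP -> [48, -22, -52]
11. PUSH -21 -> [48, -22, -52, -21]
12. MUL -> [48, -22, 1092]
13. PUSH 54 -> [48, -22, 1092, 54]
14. PUSH 99 -> [48, -22, 1092, 54, 99]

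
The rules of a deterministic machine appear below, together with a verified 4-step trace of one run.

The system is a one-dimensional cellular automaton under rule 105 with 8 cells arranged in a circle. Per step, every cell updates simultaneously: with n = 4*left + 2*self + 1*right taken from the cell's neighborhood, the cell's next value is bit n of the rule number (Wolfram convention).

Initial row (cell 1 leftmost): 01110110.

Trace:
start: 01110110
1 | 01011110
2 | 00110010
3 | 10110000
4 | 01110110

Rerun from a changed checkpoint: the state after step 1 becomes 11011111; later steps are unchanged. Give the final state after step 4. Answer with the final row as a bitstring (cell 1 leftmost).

10101101

state after step 1 := 11011111
2 | 01110000
3 | 01010111
4 | 10101101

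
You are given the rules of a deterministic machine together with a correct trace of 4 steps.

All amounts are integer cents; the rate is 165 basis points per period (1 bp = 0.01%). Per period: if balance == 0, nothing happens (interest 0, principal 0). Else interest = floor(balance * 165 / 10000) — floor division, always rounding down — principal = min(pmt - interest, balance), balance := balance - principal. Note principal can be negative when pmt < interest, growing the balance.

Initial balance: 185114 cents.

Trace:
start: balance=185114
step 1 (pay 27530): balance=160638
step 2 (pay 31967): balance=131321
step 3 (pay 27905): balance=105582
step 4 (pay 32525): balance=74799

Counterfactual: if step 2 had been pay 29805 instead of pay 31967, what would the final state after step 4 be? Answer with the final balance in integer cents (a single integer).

77033

(re-executing from step 2 with the substitution; state before step 2: balance=160638)
step 2 (pay 29805): balance=133483
step 3 (pay 27905): balance=107780
step 4 (pay 32525): balance=77033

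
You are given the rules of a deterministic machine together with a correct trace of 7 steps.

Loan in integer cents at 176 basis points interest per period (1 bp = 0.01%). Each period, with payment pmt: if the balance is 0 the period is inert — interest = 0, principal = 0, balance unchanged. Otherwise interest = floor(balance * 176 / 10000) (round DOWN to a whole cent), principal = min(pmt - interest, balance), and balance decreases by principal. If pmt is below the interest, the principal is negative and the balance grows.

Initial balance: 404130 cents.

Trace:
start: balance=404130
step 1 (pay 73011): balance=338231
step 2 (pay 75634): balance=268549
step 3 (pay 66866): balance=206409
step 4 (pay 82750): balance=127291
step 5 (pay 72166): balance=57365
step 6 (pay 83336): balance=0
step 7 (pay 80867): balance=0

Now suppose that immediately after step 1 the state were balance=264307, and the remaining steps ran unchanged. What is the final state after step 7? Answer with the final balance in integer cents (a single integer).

state after step 1 := balance=264307
step 2 (pay 75634): balance=193324
step 3 (pay 66866): balance=129860
step 4 (pay 82750): balance=49395
step 5 (pay 72166): balance=0
step 6 (pay 83336): balance=0
step 7 (pay 80867): balance=0

0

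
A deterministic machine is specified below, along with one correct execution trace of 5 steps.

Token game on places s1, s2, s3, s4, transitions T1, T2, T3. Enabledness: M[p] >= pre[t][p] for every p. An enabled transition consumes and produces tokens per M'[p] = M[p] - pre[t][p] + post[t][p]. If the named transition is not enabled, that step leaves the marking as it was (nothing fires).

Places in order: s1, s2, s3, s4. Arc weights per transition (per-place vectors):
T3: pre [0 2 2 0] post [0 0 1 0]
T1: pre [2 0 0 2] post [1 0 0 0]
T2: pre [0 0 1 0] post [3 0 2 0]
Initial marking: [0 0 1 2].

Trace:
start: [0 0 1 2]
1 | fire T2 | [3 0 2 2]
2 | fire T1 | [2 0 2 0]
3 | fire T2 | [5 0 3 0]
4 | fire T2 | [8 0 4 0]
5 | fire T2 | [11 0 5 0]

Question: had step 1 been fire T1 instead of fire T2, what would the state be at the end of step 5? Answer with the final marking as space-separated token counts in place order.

9 0 4 2

(re-executing from step 1 with the substitution; state before step 1: [0 0 1 2])
1 | fire T1 | [0 0 1 2]
2 | fire T1 | [0 0 1 2]
3 | fire T2 | [3 0 2 2]
4 | fire T2 | [6 0 3 2]
5 | fire T2 | [9 0 4 2]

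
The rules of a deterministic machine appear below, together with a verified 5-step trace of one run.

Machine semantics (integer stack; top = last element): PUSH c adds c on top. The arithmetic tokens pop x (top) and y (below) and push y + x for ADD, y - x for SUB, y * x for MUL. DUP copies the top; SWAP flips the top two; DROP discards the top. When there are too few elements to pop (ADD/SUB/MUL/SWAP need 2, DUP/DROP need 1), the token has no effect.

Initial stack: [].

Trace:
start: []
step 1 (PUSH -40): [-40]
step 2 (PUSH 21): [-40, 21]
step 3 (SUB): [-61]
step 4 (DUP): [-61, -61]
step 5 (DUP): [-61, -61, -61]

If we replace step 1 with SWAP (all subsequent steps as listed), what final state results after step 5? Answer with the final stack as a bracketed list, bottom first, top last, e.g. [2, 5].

[21, 21, 21]

(re-executing from step 1 with the substitution; state before step 1: [])
step 1 (SWAP): []
step 2 (PUSH 21): [21]
step 3 (SUB): [21]
step 4 (DUP): [21, 21]
step 5 (DUP): [21, 21, 21]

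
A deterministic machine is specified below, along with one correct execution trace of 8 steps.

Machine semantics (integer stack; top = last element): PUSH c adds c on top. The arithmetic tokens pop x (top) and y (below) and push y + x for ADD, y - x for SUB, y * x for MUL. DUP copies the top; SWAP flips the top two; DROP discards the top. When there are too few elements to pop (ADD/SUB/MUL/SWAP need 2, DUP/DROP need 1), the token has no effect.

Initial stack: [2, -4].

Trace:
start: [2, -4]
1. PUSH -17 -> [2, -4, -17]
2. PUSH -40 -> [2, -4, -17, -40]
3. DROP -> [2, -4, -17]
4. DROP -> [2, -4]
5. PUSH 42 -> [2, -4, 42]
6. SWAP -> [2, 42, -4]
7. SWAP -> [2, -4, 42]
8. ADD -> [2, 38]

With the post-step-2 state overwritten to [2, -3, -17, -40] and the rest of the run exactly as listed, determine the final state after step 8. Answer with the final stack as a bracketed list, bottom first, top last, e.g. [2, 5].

state after step 2 := [2, -3, -17, -40]
3. DROP -> [2, -3, -17]
4. DROP -> [2, -3]
5. PUSH 42 -> [2, -3, 42]
6. SWAP -> [2, 42, -3]
7. SWAP -> [2, -3, 42]
8. ADD -> [2, 39]

[2, 39]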